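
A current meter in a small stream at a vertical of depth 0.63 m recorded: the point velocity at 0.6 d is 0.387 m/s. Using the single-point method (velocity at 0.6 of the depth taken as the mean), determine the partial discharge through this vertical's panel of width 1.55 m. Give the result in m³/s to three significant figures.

0.378 m³/s

v̄ = v₀.₆ = 0.387 m/s
q = v̄ × d × w = 0.3870 × 0.63 × 1.55 = 0.3779 m³/s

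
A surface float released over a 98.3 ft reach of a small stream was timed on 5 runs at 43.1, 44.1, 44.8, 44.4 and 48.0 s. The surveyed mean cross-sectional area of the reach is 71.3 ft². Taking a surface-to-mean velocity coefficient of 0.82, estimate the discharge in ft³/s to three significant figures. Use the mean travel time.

128 ft³/s

t̄ = (43.1 + 44.1 + 44.8 + 44.4 + 48.0) / 5 = 44.88 s
v_surface = L / t̄ = 98.3 / 44.88 = 2.190 ft/s
v_mean = 0.82 × 2.190 = 1.796 ft/s
Q = A × v_mean = 71.3 × 1.796 = 128.1 ft³/s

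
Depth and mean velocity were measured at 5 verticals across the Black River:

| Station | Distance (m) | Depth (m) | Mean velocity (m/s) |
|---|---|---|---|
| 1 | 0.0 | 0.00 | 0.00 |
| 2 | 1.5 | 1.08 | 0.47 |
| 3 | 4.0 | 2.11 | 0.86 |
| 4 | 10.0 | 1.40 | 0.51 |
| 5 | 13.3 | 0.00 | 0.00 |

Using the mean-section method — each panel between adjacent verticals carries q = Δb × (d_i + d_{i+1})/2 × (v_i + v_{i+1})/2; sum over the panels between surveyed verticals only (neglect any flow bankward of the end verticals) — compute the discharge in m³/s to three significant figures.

Panel 1-2: Δb = 1.5 m, d̄ = (0.00+1.08)/2 = 0.54, v̄ = (0.00+0.47)/2 = 0.235 → q = 1.5×0.54×0.235 = 0.1904 m³/s
Panel 2-3: Δb = 2.5 m, d̄ = (1.08+2.11)/2 = 1.595, v̄ = (0.47+0.86)/2 = 0.665 → q = 2.5×1.595×0.665 = 2.652 m³/s
Panel 3-4: Δb = 6 m, d̄ = (2.11+1.40)/2 = 1.755, v̄ = (0.86+0.51)/2 = 0.685 → q = 6×1.755×0.685 = 7.213 m³/s
Panel 4-5: Δb = 3.3 m, d̄ = (1.40+0.00)/2 = 0.7, v̄ = (0.51+0.00)/2 = 0.255 → q = 3.3×0.7×0.255 = 0.5891 m³/s
Q = Σ q = 10.64 m³/s

10.6 m³/s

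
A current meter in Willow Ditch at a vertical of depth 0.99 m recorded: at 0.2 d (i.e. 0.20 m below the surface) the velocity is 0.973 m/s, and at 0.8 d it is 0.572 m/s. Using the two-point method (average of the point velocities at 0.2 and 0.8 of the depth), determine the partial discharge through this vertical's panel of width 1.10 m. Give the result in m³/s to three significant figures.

v̄ = (0.973 + 0.572) / 2 = 0.7725 m/s
q = v̄ × d × w = 0.7725 × 0.99 × 1.10 = 0.8413 m³/s

0.841 m³/s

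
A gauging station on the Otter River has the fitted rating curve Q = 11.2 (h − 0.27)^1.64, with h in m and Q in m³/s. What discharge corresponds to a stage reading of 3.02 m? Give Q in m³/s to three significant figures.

Q = 11.2 × (3.02 − 0.27)^1.64 = 11.2 × 2.75^1.64 = 58.85 m³/s

58.8 m³/s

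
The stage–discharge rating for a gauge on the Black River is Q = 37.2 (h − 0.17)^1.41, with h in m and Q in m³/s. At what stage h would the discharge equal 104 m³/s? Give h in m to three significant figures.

h − h₀ = (Q/C)^(1/b) = (104/37.2)^(1/1.41) = 2.073 m
h = 0.17 + 2.073 = 2.243 m

2.24 m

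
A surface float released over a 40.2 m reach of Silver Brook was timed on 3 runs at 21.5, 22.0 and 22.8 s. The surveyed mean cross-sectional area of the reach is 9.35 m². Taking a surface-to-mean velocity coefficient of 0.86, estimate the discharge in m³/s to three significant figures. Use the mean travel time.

t̄ = (21.5 + 22.0 + 22.8) / 3 = 22.1 s
v_surface = L / t̄ = 40.2 / 22.1 = 1.819 m/s
v_mean = 0.86 × 1.819 = 1.564 m/s
Q = A × v_mean = 9.35 × 1.564 = 14.63 m³/s

14.6 m³/s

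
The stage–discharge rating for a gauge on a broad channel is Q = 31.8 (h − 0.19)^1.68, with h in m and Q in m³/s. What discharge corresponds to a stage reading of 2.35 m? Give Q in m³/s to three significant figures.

Q = 31.8 × (2.35 − 0.19)^1.68 = 31.8 × 2.16^1.68 = 116.0 m³/s

116 m³/s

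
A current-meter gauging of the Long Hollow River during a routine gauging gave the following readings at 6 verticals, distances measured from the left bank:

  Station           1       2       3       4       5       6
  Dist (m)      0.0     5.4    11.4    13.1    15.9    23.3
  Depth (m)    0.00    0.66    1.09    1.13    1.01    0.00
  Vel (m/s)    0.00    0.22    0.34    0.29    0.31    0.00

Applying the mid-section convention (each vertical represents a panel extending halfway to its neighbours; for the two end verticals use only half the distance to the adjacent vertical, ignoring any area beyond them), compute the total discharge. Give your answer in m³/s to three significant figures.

4.59 m³/s

w_2 = (11.4 − 0.0)/2 = 5.7 m; q_2 = 0.22 × 0.66 × 5.7 = 0.8276 m³/s
w_3 = (13.1 − 5.4)/2 = 3.85 m; q_3 = 0.34 × 1.09 × 3.85 = 1.427 m³/s
w_4 = (15.9 − 11.4)/2 = 2.25 m; q_4 = 0.29 × 1.13 × 2.25 = 0.7373 m³/s
w_5 = (23.3 − 13.1)/2 = 5.1 m; q_5 = 0.31 × 1.01 × 5.1 = 1.597 m³/s
Stations 1, 6 contribute zero (depth or velocity is 0).
Q = Σ qᵢ = 4.589 m³/s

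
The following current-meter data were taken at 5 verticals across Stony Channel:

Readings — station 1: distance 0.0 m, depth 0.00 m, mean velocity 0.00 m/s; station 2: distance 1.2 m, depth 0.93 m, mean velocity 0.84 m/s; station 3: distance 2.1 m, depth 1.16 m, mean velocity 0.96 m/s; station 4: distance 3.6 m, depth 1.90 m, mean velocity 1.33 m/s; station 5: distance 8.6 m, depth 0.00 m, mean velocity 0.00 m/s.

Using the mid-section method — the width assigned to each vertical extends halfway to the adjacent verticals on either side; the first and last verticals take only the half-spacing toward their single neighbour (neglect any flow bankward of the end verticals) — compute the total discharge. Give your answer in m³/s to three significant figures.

10.4 m³/s

w_2 = (2.1 − 0.0)/2 = 1.05 m; q_2 = 0.84 × 0.93 × 1.05 = 0.8203 m³/s
w_3 = (3.6 − 1.2)/2 = 1.2 m; q_3 = 0.96 × 1.16 × 1.2 = 1.336 m³/s
w_4 = (8.6 − 2.1)/2 = 3.25 m; q_4 = 1.33 × 1.90 × 3.25 = 8.213 m³/s
Stations 1, 5 contribute zero (depth or velocity is 0).
Q = Σ qᵢ = 10.37 m³/s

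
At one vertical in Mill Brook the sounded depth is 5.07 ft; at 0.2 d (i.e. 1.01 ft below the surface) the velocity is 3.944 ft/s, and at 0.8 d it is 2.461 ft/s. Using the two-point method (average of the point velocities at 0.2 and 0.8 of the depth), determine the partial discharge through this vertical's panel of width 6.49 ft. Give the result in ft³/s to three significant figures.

v̄ = (3.944 + 2.461) / 2 = 3.203 ft/s
q = v̄ × d × w = 3.203 × 5.07 × 6.49 = 105.4 ft³/s

105 ft³/s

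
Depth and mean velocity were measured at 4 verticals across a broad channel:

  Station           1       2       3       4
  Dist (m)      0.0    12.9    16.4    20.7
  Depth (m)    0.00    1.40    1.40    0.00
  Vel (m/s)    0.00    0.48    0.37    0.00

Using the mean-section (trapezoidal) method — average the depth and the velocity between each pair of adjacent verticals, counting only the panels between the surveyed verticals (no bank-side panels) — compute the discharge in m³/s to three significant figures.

Panel 1-2: Δb = 12.9 m, d̄ = (0.00+1.40)/2 = 0.7, v̄ = (0.00+0.48)/2 = 0.24 → q = 12.9×0.7×0.24 = 2.167 m³/s
Panel 2-3: Δb = 3.5 m, d̄ = (1.40+1.40)/2 = 1.4, v̄ = (0.48+0.37)/2 = 0.425 → q = 3.5×1.4×0.425 = 2.083 m³/s
Panel 3-4: Δb = 4.3 m, d̄ = (1.40+0.00)/2 = 0.7, v̄ = (0.37+0.00)/2 = 0.185 → q = 4.3×0.7×0.185 = 0.5569 m³/s
Q = Σ q = 4.807 m³/s

4.81 m³/s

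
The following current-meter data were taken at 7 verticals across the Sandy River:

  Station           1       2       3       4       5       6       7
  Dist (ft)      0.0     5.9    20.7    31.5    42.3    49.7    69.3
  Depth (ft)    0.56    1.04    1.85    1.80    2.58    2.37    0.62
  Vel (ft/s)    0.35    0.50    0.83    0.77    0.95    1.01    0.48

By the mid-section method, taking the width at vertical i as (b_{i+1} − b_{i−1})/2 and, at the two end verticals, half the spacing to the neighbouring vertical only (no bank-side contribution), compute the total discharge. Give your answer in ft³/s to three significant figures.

w_1 = (5.9 − 0.0)/2 = 2.95 ft; q_1 = 0.35 × 0.56 × 2.95 = 0.5782 ft³/s
w_2 = (20.7 − 0.0)/2 = 10.35 ft; q_2 = 0.50 × 1.04 × 10.35 = 5.382 ft³/s
w_3 = (31.5 − 5.9)/2 = 12.8 ft; q_3 = 0.83 × 1.85 × 12.8 = 19.65 ft³/s
w_4 = (42.3 − 20.7)/2 = 10.8 ft; q_4 = 0.77 × 1.80 × 10.8 = 14.97 ft³/s
w_5 = (49.7 − 31.5)/2 = 9.1 ft; q_5 = 0.95 × 2.58 × 9.1 = 22.30 ft³/s
w_6 = (69.3 − 42.3)/2 = 13.5 ft; q_6 = 1.01 × 2.37 × 13.5 = 32.31 ft³/s
w_7 = (69.3 − 49.7)/2 = 9.8 ft; q_7 = 0.48 × 0.62 × 9.8 = 2.916 ft³/s
Q = Σ qᵢ = 98.12 ft³/s

98.1 ft³/s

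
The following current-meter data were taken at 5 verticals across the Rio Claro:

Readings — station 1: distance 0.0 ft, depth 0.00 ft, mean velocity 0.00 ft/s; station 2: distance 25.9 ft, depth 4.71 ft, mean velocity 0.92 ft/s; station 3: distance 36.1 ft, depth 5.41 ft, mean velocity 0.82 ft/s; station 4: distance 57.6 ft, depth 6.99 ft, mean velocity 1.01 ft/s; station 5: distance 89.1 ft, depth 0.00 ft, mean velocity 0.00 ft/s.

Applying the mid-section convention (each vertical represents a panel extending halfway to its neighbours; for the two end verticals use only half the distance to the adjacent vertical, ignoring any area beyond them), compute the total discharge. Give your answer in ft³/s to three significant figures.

336 ft³/s

w_2 = (36.1 − 0.0)/2 = 18.05 ft; q_2 = 0.92 × 4.71 × 18.05 = 78.21 ft³/s
w_3 = (57.6 − 25.9)/2 = 15.85 ft; q_3 = 0.82 × 5.41 × 15.85 = 70.31 ft³/s
w_4 = (89.1 − 36.1)/2 = 26.5 ft; q_4 = 1.01 × 6.99 × 26.5 = 187.1 ft³/s
Stations 1, 5 contribute zero (depth or velocity is 0).
Q = Σ qᵢ = 335.6 ft³/s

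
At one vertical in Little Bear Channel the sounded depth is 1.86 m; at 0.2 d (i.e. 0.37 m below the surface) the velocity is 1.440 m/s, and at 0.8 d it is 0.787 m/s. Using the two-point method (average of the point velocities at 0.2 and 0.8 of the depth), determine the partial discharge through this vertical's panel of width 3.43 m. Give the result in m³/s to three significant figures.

v̄ = (1.440 + 0.787) / 2 = 1.114 m/s
q = v̄ × d × w = 1.114 × 1.86 × 3.43 = 7.104 m³/s

7.10 m³/s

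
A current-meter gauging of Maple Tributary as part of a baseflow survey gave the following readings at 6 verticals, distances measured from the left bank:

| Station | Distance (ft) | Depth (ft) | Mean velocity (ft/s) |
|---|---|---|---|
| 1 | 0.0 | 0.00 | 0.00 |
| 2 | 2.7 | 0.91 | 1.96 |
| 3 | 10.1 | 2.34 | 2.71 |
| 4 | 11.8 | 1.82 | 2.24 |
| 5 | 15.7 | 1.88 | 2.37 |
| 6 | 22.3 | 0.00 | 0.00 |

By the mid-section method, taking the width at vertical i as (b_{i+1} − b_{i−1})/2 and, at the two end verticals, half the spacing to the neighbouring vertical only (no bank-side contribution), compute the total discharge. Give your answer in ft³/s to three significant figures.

w_2 = (10.1 − 0.0)/2 = 5.05 ft; q_2 = 1.96 × 0.91 × 5.05 = 9.007 ft³/s
w_3 = (11.8 − 2.7)/2 = 4.55 ft; q_3 = 2.71 × 2.34 × 4.55 = 28.85 ft³/s
w_4 = (15.7 − 10.1)/2 = 2.8 ft; q_4 = 2.24 × 1.82 × 2.8 = 11.42 ft³/s
w_5 = (22.3 − 11.8)/2 = 5.25 ft; q_5 = 2.37 × 1.88 × 5.25 = 23.39 ft³/s
Stations 1, 6 contribute zero (depth or velocity is 0).
Q = Σ qᵢ = 72.67 ft³/s

72.7 ft³/s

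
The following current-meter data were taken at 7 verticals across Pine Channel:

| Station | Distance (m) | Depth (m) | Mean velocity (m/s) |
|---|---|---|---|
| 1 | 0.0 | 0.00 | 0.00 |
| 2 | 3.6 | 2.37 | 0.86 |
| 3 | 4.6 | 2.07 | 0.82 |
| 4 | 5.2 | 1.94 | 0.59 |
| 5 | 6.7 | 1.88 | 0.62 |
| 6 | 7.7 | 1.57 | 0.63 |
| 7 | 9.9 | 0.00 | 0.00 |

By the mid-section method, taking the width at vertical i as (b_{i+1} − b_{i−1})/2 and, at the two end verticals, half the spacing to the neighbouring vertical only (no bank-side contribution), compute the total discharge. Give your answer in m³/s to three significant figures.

10.3 m³/s

w_2 = (4.6 − 0.0)/2 = 2.3 m; q_2 = 0.86 × 2.37 × 2.3 = 4.688 m³/s
w_3 = (5.2 − 3.6)/2 = 0.8 m; q_3 = 0.82 × 2.07 × 0.8 = 1.358 m³/s
w_4 = (6.7 − 4.6)/2 = 1.05 m; q_4 = 0.59 × 1.94 × 1.05 = 1.202 m³/s
w_5 = (7.7 − 5.2)/2 = 1.25 m; q_5 = 0.62 × 1.88 × 1.25 = 1.457 m³/s
w_6 = (9.9 − 6.7)/2 = 1.6 m; q_6 = 0.63 × 1.57 × 1.6 = 1.583 m³/s
Stations 1, 7 contribute zero (depth or velocity is 0).
Q = Σ qᵢ = 10.29 m³/s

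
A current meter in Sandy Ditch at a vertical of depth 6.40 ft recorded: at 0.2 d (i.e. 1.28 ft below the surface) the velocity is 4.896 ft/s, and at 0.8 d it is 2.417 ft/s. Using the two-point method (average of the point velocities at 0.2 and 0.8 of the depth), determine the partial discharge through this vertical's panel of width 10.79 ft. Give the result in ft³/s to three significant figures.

253 ft³/s

v̄ = (4.896 + 2.417) / 2 = 3.657 ft/s
q = v̄ × d × w = 3.657 × 6.40 × 10.79 = 252.5 ft³/s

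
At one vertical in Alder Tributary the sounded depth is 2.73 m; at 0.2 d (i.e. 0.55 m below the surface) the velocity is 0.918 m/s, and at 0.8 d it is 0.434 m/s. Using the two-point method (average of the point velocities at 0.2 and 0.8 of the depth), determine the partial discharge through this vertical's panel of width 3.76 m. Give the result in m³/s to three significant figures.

6.94 m³/s

v̄ = (0.918 + 0.434) / 2 = 0.6760 m/s
q = v̄ × d × w = 0.6760 × 2.73 × 3.76 = 6.939 m³/s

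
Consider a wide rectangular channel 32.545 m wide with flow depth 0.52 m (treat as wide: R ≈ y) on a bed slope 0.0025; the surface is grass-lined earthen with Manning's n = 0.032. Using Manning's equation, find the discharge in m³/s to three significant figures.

17.1 m³/s

A = b·y = 32.545 × 0.52 = 16.92 m²
Wide channel: R ≈ y = 0.52 m
Q = (1/n)·A·R^(2/3)·S^(1/2) = (1/0.032) × 16.92 × 0.5200^(2/3) × 0.0025^(1/2) = 17.10 m³/s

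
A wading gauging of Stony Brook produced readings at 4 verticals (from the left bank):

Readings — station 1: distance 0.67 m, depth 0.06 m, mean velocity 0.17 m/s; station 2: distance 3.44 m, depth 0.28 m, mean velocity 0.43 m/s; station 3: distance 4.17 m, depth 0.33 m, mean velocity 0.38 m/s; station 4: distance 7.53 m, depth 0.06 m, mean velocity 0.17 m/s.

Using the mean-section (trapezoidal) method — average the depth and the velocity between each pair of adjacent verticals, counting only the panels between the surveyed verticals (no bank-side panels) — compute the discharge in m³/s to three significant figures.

Panel 1-2: Δb = 2.77 m, d̄ = (0.06+0.28)/2 = 0.17, v̄ = (0.17+0.43)/2 = 0.3 → q = 2.77×0.17×0.3 = 0.1413 m³/s
Panel 2-3: Δb = 0.73 m, d̄ = (0.28+0.33)/2 = 0.305, v̄ = (0.43+0.38)/2 = 0.405 → q = 0.73×0.305×0.405 = 0.09017 m³/s
Panel 3-4: Δb = 3.36 m, d̄ = (0.33+0.06)/2 = 0.195, v̄ = (0.38+0.17)/2 = 0.275 → q = 3.36×0.195×0.275 = 0.1802 m³/s
Q = Σ q = 0.4116 m³/s

0.412 m³/s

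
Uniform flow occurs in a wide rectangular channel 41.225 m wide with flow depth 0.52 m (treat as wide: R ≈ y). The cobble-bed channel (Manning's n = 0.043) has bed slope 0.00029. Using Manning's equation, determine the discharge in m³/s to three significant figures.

5.49 m³/s

A = b·y = 41.225 × 0.52 = 21.44 m²
Wide channel: R ≈ y = 0.52 m
Q = (1/n)·A·R^(2/3)·S^(1/2) = (1/0.043) × 21.44 × 0.5200^(2/3) × 0.00029^(1/2) = 5.490 m³/s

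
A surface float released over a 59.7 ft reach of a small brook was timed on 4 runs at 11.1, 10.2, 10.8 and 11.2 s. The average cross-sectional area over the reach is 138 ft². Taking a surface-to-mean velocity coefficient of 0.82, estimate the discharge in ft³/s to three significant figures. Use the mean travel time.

t̄ = (11.1 + 10.2 + 10.8 + 11.2) / 4 = 10.825 s
v_surface = L / t̄ = 59.7 / 10.825 = 5.515 ft/s
v_mean = 0.82 × 5.515 = 4.522 ft/s
Q = A × v_mean = 138 × 4.522 = 624.1 ft³/s

624 ft³/s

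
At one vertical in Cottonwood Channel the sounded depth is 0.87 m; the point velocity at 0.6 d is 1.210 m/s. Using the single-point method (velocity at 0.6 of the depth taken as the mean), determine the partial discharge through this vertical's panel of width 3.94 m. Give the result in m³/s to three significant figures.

4.15 m³/s

v̄ = v₀.₆ = 1.210 m/s
q = v̄ × d × w = 1.210 × 0.87 × 3.94 = 4.148 m³/s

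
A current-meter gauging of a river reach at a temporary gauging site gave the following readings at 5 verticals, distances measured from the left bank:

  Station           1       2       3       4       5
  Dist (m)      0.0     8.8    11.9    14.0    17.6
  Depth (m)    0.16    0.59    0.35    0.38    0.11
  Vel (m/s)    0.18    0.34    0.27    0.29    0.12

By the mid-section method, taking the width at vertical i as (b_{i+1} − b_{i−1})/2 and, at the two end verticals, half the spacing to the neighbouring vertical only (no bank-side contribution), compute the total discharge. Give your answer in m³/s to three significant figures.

1.90 m³/s

w_1 = (8.8 − 0.0)/2 = 4.4 m; q_1 = 0.18 × 0.16 × 4.4 = 0.1267 m³/s
w_2 = (11.9 − 0.0)/2 = 5.95 m; q_2 = 0.34 × 0.59 × 5.95 = 1.194 m³/s
w_3 = (14.0 − 8.8)/2 = 2.6 m; q_3 = 0.27 × 0.35 × 2.6 = 0.2457 m³/s
w_4 = (17.6 − 11.9)/2 = 2.85 m; q_4 = 0.29 × 0.38 × 2.85 = 0.3141 m³/s
w_5 = (17.6 − 14.0)/2 = 1.8 m; q_5 = 0.12 × 0.11 × 1.8 = 0.02376 m³/s
Q = Σ qᵢ = 1.904 m³/s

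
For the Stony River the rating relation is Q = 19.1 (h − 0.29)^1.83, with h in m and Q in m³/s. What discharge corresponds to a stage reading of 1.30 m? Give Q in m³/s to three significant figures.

Q = 19.1 × (1.30 − 0.29)^1.83 = 19.1 × 1.01^1.83 = 19.45 m³/s

19.5 m³/s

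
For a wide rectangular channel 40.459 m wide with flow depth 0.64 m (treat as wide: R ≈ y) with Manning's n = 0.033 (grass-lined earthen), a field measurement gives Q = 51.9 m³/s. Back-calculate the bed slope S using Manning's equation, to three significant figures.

0.00793

A = b·y = 40.459 × 0.64 = 25.89 m²
Wide channel: R ≈ y = 0.64 m
S = (Q·n / (1·A·R^(2/3)))² = (51.9×0.033 / (1×25.89×0.7427))² = 0.007932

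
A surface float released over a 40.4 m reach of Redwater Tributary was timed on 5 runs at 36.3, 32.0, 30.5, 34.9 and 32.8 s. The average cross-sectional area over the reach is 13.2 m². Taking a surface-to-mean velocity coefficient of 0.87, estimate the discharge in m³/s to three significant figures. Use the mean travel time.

13.9 m³/s

t̄ = (36.3 + 32.0 + 30.5 + 34.9 + 32.8) / 5 = 33.3 s
v_surface = L / t̄ = 40.4 / 33.3 = 1.213 m/s
v_mean = 0.87 × 1.213 = 1.055 m/s
Q = A × v_mean = 13.2 × 1.055 = 13.93 m³/s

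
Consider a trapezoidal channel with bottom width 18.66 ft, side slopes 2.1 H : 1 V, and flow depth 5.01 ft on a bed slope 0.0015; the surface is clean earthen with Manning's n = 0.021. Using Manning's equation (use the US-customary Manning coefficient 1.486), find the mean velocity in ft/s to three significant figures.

A = (b + z·y)·y = (18.66 + 2.1×5.01)×5.01 = 146.2 ft²
P = b + 2y√(1+z²) = 18.66 + 2×5.01×√(1+2.1²) = 41.97 ft
R = A/P = 146.2/41.97 = 3.484 ft
Q = (1.486/n)·A·R^(2/3)·S^(1/2) = (1.486/0.021) × 146.2 × 3.484^(2/3) × 0.0015^(1/2) = 920.8 ft³/s
V = Q/A = 920.8/146.2 = 6.298 ft/s

6.30 ft/s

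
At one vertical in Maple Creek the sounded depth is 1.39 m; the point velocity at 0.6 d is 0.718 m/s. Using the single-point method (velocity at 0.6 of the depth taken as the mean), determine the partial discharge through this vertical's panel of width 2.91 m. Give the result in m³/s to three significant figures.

v̄ = v₀.₆ = 0.718 m/s
q = v̄ × d × w = 0.7180 × 1.39 × 2.91 = 2.904 m³/s

2.90 m³/s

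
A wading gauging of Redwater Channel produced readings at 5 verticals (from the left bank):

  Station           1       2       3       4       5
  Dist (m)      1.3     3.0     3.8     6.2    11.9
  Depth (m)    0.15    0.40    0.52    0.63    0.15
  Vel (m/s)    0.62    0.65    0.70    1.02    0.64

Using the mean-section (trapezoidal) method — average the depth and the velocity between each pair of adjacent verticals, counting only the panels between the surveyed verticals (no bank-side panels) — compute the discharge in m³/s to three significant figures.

3.58 m³/s

Panel 1-2: Δb = 1.7 m, d̄ = (0.15+0.40)/2 = 0.275, v̄ = (0.62+0.65)/2 = 0.635 → q = 1.7×0.275×0.635 = 0.2969 m³/s
Panel 2-3: Δb = 0.8 m, d̄ = (0.40+0.52)/2 = 0.46, v̄ = (0.65+0.70)/2 = 0.675 → q = 0.8×0.46×0.675 = 0.2484 m³/s
Panel 3-4: Δb = 2.4 m, d̄ = (0.52+0.63)/2 = 0.575, v̄ = (0.70+1.02)/2 = 0.86 → q = 2.4×0.575×0.86 = 1.187 m³/s
Panel 4-5: Δb = 5.7 m, d̄ = (0.63+0.15)/2 = 0.39, v̄ = (1.02+0.64)/2 = 0.83 → q = 5.7×0.39×0.83 = 1.845 m³/s
Q = Σ q = 3.577 m³/s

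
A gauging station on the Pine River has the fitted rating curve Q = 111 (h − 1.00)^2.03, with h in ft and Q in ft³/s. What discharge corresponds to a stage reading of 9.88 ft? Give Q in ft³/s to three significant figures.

Q = 111 × (9.88 − 1.00)^2.03 = 111 × 8.88^2.03 = 9345 ft³/s

9350 ft³/s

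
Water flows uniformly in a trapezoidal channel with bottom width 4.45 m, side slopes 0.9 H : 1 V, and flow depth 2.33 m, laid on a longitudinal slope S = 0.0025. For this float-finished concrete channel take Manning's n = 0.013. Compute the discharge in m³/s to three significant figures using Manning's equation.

74.2 m³/s

A = (b + z·y)·y = (4.45 + 0.9×2.33)×2.33 = 15.25 m²
P = b + 2y√(1+z²) = 4.45 + 2×2.33×√(1+0.9²) = 10.72 m
R = A/P = 15.25/10.72 = 1.423 m
Q = (1/n)·A·R^(2/3)·S^(1/2) = (1/0.013) × 15.25 × 1.423^(2/3) × 0.0025^(1/2) = 74.23 m³/s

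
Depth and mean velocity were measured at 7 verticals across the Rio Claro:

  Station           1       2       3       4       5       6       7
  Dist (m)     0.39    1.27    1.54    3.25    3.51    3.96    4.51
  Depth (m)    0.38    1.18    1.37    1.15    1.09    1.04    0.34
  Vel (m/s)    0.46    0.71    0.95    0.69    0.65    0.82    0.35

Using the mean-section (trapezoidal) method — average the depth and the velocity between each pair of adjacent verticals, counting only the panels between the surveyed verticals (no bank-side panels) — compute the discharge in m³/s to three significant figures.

3.22 m³/s

Panel 1-2: Δb = 0.88 m, d̄ = (0.38+1.18)/2 = 0.78, v̄ = (0.46+0.71)/2 = 0.585 → q = 0.88×0.78×0.585 = 0.4015 m³/s
Panel 2-3: Δb = 0.27 m, d̄ = (1.18+1.37)/2 = 1.275, v̄ = (0.71+0.95)/2 = 0.83 → q = 0.27×1.275×0.83 = 0.2857 m³/s
Panel 3-4: Δb = 1.71 m, d̄ = (1.37+1.15)/2 = 1.26, v̄ = (0.95+0.69)/2 = 0.82 → q = 1.71×1.26×0.82 = 1.767 m³/s
Panel 4-5: Δb = 0.26 m, d̄ = (1.15+1.09)/2 = 1.12, v̄ = (0.69+0.65)/2 = 0.67 → q = 0.26×1.12×0.67 = 0.1951 m³/s
Panel 5-6: Δb = 0.45 m, d̄ = (1.09+1.04)/2 = 1.065, v̄ = (0.65+0.82)/2 = 0.735 → q = 0.45×1.065×0.735 = 0.3522 m³/s
Panel 6-7: Δb = 0.55 m, d̄ = (1.04+0.34)/2 = 0.69, v̄ = (0.82+0.35)/2 = 0.585 → q = 0.55×0.69×0.585 = 0.2220 m³/s
Q = Σ q = 3.223 m³/s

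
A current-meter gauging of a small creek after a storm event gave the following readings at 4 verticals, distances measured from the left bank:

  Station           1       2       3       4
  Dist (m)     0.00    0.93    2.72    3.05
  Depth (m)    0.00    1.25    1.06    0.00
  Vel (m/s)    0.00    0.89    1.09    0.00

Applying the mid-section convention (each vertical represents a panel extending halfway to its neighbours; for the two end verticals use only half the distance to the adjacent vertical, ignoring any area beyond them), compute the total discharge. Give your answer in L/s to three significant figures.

w_2 = (2.72 − 0.00)/2 = 1.36 m; q_2 = 0.89 × 1.25 × 1.36 = 1.513 m³/s
w_3 = (3.05 − 0.93)/2 = 1.06 m; q_3 = 1.09 × 1.06 × 1.06 = 1.225 m³/s
Stations 1, 4 contribute zero (depth or velocity is 0).
Q = Σ qᵢ = 2.738 m³/s
= 2.738 × 1000 = 2738 L/s

2740 L/s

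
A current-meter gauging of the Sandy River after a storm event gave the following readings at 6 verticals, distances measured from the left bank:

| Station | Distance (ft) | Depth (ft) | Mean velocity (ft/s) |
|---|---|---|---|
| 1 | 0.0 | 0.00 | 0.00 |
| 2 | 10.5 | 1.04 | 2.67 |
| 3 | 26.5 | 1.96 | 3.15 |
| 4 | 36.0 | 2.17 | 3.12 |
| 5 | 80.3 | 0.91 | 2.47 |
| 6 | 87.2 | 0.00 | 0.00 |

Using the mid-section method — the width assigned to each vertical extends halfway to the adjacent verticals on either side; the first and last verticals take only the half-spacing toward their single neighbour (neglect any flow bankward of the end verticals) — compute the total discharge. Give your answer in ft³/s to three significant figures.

w_2 = (26.5 − 0.0)/2 = 13.25 ft; q_2 = 2.67 × 1.04 × 13.25 = 36.79 ft³/s
w_3 = (36.0 − 10.5)/2 = 12.75 ft; q_3 = 3.15 × 1.96 × 12.75 = 78.72 ft³/s
w_4 = (80.3 − 26.5)/2 = 26.9 ft; q_4 = 3.12 × 2.17 × 26.9 = 182.1 ft³/s
w_5 = (87.2 − 36.0)/2 = 25.6 ft; q_5 = 2.47 × 0.91 × 25.6 = 57.54 ft³/s
Stations 1, 6 contribute zero (depth or velocity is 0).
Q = Σ qᵢ = 355.2 ft³/s

355 ft³/s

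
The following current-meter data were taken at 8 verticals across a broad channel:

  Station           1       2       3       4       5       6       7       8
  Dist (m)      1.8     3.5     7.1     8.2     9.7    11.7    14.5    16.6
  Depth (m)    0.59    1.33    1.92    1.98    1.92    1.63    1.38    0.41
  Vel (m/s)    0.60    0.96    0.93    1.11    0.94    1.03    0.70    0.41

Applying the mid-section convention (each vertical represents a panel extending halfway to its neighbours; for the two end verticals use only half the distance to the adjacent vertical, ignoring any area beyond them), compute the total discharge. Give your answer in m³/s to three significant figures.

20.5 m³/s

w_1 = (3.5 − 1.8)/2 = 0.85 m; q_1 = 0.60 × 0.59 × 0.85 = 0.3009 m³/s
w_2 = (7.1 − 1.8)/2 = 2.65 m; q_2 = 0.96 × 1.33 × 2.65 = 3.384 m³/s
w_3 = (8.2 − 3.5)/2 = 2.35 m; q_3 = 0.93 × 1.92 × 2.35 = 4.196 m³/s
w_4 = (9.7 − 7.1)/2 = 1.3 m; q_4 = 1.11 × 1.98 × 1.3 = 2.857 m³/s
w_5 = (11.7 − 8.2)/2 = 1.75 m; q_5 = 0.94 × 1.92 × 1.75 = 3.158 m³/s
w_6 = (14.5 − 9.7)/2 = 2.4 m; q_6 = 1.03 × 1.63 × 2.4 = 4.029 m³/s
w_7 = (16.6 − 11.7)/2 = 2.45 m; q_7 = 0.70 × 1.38 × 2.45 = 2.367 m³/s
w_8 = (16.6 − 14.5)/2 = 1.05 m; q_8 = 0.41 × 0.41 × 1.05 = 0.1765 m³/s
Q = Σ qᵢ = 20.47 m³/s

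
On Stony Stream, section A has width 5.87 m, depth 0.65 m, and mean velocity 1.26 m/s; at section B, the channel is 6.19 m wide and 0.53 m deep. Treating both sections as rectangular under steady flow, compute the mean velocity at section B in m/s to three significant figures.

1.47 m/s

Q = A₁V₁ = (5.87×0.65) × 1.26 = 4.808 m³/s
A₂ = 6.19 × 0.53 = 3.281 m²
V₂ = Q/A₂ = 4.808/3.281 = 1.465 m/s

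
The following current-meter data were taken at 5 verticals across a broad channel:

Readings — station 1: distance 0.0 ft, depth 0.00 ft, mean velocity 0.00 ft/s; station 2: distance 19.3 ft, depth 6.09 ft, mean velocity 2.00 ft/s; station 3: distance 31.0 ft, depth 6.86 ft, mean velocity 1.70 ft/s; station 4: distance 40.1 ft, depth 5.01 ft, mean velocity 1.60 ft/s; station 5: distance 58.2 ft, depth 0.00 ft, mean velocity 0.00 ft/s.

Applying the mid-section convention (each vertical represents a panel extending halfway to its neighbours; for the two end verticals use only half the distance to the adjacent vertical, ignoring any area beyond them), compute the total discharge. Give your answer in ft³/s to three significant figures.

w_2 = (31.0 − 0.0)/2 = 15.5 ft; q_2 = 2.00 × 6.09 × 15.5 = 188.8 ft³/s
w_3 = (40.1 − 19.3)/2 = 10.4 ft; q_3 = 1.70 × 6.86 × 10.4 = 121.3 ft³/s
w_4 = (58.2 − 31.0)/2 = 13.6 ft; q_4 = 1.60 × 5.01 × 13.6 = 109.0 ft³/s
Stations 1, 5 contribute zero (depth or velocity is 0).
Q = Σ qᵢ = 419.1 ft³/s

419 ft³/s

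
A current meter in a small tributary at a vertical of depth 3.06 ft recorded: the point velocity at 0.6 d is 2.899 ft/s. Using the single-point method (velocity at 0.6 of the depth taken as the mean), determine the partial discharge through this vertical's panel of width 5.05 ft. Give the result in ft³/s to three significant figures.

44.8 ft³/s

v̄ = v₀.₆ = 2.899 ft/s
q = v̄ × d × w = 2.899 × 3.06 × 5.05 = 44.80 ft³/s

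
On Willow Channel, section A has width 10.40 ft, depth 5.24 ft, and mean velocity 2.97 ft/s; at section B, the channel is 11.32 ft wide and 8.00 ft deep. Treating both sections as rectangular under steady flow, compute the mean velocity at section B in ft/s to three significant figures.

1.79 ft/s

Q = A₁V₁ = (10.40×5.24) × 2.97 = 161.9 ft³/s
A₂ = 11.32 × 8.00 = 90.56 ft²
V₂ = Q/A₂ = 161.9/90.56 = 1.787 ft/s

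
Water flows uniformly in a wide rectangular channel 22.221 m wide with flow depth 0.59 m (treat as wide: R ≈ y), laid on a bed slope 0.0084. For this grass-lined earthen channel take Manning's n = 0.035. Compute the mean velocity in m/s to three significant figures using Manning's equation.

1.84 m/s

A = b·y = 22.221 × 0.59 = 13.11 m²
Wide channel: R ≈ y = 0.59 m
Q = (1/n)·A·R^(2/3)·S^(1/2) = (1/0.035) × 13.11 × 0.5900^(2/3) × 0.0084^(1/2) = 24.15 m³/s
V = Q/A = 24.15/13.11 = 1.842 m/s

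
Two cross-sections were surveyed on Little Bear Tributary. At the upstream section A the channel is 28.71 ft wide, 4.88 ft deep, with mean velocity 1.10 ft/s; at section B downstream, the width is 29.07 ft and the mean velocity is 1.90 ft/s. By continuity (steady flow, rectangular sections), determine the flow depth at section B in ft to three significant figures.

2.79 ft

Q = A₁V₁ = (28.71×4.88) × 1.10 = 154.1 ft³/s
d₂ = Q/(b₂ V₂) = 154.1/(29.07×1.90) = 2.790 ft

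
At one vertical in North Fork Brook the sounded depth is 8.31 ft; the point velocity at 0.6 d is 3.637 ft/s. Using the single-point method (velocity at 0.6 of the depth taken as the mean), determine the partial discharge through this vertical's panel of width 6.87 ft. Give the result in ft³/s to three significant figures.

208 ft³/s

v̄ = v₀.₆ = 3.637 ft/s
q = v̄ × d × w = 3.637 × 8.31 × 6.87 = 207.6 ft³/s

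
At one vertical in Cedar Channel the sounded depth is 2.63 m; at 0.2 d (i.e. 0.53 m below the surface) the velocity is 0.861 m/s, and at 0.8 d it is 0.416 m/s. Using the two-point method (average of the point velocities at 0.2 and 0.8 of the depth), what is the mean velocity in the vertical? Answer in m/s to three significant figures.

0.639 m/s

v̄ = (0.861 + 0.416) / 2 = 0.6385 m/s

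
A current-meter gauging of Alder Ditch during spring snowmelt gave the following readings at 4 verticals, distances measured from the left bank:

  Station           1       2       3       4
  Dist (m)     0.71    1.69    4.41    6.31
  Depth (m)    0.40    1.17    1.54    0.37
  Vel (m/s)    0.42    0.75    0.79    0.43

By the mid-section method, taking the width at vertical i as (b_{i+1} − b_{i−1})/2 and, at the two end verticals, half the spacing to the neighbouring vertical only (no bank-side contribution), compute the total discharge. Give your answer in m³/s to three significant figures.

4.67 m³/s

w_1 = (1.69 − 0.71)/2 = 0.49 m; q_1 = 0.42 × 0.40 × 0.49 = 0.08232 m³/s
w_2 = (4.41 − 0.71)/2 = 1.85 m; q_2 = 0.75 × 1.17 × 1.85 = 1.623 m³/s
w_3 = (6.31 − 1.69)/2 = 2.31 m; q_3 = 0.79 × 1.54 × 2.31 = 2.810 m³/s
w_4 = (6.31 − 4.41)/2 = 0.95 m; q_4 = 0.43 × 0.37 × 0.95 = 0.1511 m³/s
Q = Σ qᵢ = 4.667 m³/s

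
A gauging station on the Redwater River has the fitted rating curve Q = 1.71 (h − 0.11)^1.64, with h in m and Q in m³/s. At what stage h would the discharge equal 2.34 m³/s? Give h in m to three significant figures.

h − h₀ = (Q/C)^(1/b) = (2.34/1.71)^(1/1.64) = 1.211 m
h = 0.11 + 1.211 = 1.321 m

1.32 m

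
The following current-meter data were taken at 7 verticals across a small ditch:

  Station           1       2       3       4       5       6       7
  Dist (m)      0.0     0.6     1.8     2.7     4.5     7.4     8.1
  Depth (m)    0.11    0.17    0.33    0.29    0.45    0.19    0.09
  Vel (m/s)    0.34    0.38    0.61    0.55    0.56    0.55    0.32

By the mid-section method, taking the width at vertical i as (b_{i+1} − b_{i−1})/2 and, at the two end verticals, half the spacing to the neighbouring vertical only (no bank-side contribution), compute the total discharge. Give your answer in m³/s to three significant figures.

1.29 m³/s

w_1 = (0.6 − 0.0)/2 = 0.3 m; q_1 = 0.34 × 0.11 × 0.3 = 0.01122 m³/s
w_2 = (1.8 − 0.0)/2 = 0.9 m; q_2 = 0.38 × 0.17 × 0.9 = 0.05814 m³/s
w_3 = (2.7 − 0.6)/2 = 1.05 m; q_3 = 0.61 × 0.33 × 1.05 = 0.2114 m³/s
w_4 = (4.5 − 1.8)/2 = 1.35 m; q_4 = 0.55 × 0.29 × 1.35 = 0.2153 m³/s
w_5 = (7.4 − 2.7)/2 = 2.35 m; q_5 = 0.56 × 0.45 × 2.35 = 0.5922 m³/s
w_6 = (8.1 − 4.5)/2 = 1.8 m; q_6 = 0.55 × 0.19 × 1.8 = 0.1881 m³/s
w_7 = (8.1 − 7.4)/2 = 0.35 m; q_7 = 0.32 × 0.09 × 0.35 = 0.01008 m³/s
Q = Σ qᵢ = 1.286 m³/s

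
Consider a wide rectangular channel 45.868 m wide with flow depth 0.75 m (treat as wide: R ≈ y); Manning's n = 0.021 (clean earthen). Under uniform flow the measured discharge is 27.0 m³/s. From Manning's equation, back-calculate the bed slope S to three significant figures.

A = b·y = 45.868 × 0.75 = 34.40 m²
Wide channel: R ≈ y = 0.75 m
S = (Q·n / (1·A·R^(2/3)))² = (27.0×0.021 / (1×34.40×0.8255))² = 0.0003987

0.000399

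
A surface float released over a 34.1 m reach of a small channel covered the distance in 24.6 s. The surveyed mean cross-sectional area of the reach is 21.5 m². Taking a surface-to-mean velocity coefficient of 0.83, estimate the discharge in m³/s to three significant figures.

v_surface = L / t̄ = 34.1 / 24.6 = 1.386 m/s
v_mean = 0.83 × 1.386 = 1.151 m/s
Q = A × v_mean = 21.5 × 1.151 = 24.74 m³/s

24.7 m³/s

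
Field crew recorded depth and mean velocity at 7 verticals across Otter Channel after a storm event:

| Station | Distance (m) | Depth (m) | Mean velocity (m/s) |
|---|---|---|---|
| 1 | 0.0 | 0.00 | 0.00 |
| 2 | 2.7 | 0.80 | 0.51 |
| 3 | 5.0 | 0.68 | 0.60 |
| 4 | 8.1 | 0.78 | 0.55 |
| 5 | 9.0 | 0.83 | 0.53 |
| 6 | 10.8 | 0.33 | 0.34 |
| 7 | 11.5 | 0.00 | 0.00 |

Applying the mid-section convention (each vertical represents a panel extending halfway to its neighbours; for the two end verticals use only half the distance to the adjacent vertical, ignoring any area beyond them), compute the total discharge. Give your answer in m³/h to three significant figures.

13400 m³/h

w_2 = (5.0 − 0.0)/2 = 2.5 m; q_2 = 0.51 × 0.80 × 2.5 = 1.020 m³/s
w_3 = (8.1 − 2.7)/2 = 2.7 m; q_3 = 0.60 × 0.68 × 2.7 = 1.102 m³/s
w_4 = (9.0 − 5.0)/2 = 2 m; q_4 = 0.55 × 0.78 × 2 = 0.8580 m³/s
w_5 = (10.8 − 8.1)/2 = 1.35 m; q_5 = 0.53 × 0.83 × 1.35 = 0.5939 m³/s
w_6 = (11.5 − 9.0)/2 = 1.25 m; q_6 = 0.34 × 0.33 × 1.25 = 0.1403 m³/s
Stations 1, 7 contribute zero (depth or velocity is 0).
Q = Σ qᵢ = 3.714 m³/s
= 3.714 × 3600 = 13370 m³/h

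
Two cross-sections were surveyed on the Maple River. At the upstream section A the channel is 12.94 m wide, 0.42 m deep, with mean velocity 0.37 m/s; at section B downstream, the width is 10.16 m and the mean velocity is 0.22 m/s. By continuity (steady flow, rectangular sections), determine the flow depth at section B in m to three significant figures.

0.900 m

Q = A₁V₁ = (12.94×0.42) × 0.37 = 2.011 m³/s
d₂ = Q/(b₂ V₂) = 2.011/(10.16×0.22) = 0.8996 m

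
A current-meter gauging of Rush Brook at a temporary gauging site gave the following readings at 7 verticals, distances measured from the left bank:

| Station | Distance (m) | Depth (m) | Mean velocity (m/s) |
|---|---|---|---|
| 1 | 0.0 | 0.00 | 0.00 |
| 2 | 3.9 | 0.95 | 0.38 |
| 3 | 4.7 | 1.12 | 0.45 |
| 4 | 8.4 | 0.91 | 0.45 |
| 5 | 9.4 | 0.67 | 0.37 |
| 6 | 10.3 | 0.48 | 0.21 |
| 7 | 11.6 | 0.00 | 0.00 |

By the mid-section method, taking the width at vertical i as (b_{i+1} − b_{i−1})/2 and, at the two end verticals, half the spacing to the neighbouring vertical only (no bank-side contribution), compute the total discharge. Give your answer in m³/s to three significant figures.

w_2 = (4.7 − 0.0)/2 = 2.35 m; q_2 = 0.38 × 0.95 × 2.35 = 0.8484 m³/s
w_3 = (8.4 − 3.9)/2 = 2.25 m; q_3 = 0.45 × 1.12 × 2.25 = 1.134 m³/s
w_4 = (9.4 − 4.7)/2 = 2.35 m; q_4 = 0.45 × 0.91 × 2.35 = 0.9623 m³/s
w_5 = (10.3 − 8.4)/2 = 0.95 m; q_5 = 0.37 × 0.67 × 0.95 = 0.2355 m³/s
w_6 = (11.6 − 9.4)/2 = 1.1 m; q_6 = 0.21 × 0.48 × 1.1 = 0.1109 m³/s
Stations 1, 7 contribute zero (depth or velocity is 0).
Q = Σ qᵢ = 3.291 m³/s

3.29 m³/s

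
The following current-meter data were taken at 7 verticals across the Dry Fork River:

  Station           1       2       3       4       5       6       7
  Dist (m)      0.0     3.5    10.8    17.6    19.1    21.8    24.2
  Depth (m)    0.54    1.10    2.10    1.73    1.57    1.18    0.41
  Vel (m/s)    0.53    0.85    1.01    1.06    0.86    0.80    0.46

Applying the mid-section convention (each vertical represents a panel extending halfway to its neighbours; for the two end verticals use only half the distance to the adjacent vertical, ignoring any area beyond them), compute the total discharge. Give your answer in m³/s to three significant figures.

w_1 = (3.5 − 0.0)/2 = 1.75 m; q_1 = 0.53 × 0.54 × 1.75 = 0.5009 m³/s
w_2 = (10.8 − 0.0)/2 = 5.4 m; q_2 = 0.85 × 1.10 × 5.4 = 5.049 m³/s
w_3 = (17.6 − 3.5)/2 = 7.05 m; q_3 = 1.01 × 2.10 × 7.05 = 14.95 m³/s
w_4 = (19.1 − 10.8)/2 = 4.15 m; q_4 = 1.06 × 1.73 × 4.15 = 7.610 m³/s
w_5 = (21.8 − 17.6)/2 = 2.1 m; q_5 = 0.86 × 1.57 × 2.1 = 2.835 m³/s
w_6 = (24.2 − 19.1)/2 = 2.55 m; q_6 = 0.80 × 1.18 × 2.55 = 2.407 m³/s
w_7 = (24.2 − 21.8)/2 = 1.2 m; q_7 = 0.46 × 0.41 × 1.2 = 0.2263 m³/s
Q = Σ qᵢ = 33.58 m³/s

33.6 m³/s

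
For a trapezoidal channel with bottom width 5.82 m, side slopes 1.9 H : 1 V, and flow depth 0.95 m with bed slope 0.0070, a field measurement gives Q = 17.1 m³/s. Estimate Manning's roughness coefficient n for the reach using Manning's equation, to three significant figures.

A = (b + z·y)·y = (5.82 + 1.9×0.95)×0.95 = 7.244 m²
P = b + 2y√(1+z²) = 5.82 + 2×0.95×√(1+1.9²) = 9.899 m
R = A/P = 7.244/9.899 = 0.7317 m
n = (1/Q)·A·R^(2/3)·S^(1/2) = (1/17.1) × 7.244 × 0.8120 × 0.08367 = 0.02878

0.0288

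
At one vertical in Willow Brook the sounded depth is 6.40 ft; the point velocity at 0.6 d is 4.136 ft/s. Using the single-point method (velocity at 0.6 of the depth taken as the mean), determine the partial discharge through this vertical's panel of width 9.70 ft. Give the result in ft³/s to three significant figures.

257 ft³/s

v̄ = v₀.₆ = 4.136 ft/s
q = v̄ × d × w = 4.136 × 6.40 × 9.70 = 256.8 ft³/s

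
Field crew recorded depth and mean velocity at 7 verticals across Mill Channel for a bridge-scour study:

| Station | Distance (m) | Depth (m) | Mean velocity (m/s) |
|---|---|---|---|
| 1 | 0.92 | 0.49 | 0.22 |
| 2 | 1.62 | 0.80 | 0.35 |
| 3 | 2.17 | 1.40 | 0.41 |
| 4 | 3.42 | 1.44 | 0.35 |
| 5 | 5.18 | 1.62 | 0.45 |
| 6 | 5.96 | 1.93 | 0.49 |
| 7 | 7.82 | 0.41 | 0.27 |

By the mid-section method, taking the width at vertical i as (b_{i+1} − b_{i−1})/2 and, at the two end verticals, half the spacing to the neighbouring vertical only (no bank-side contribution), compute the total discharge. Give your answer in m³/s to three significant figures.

3.76 m³/s

w_1 = (1.62 − 0.92)/2 = 0.35 m; q_1 = 0.22 × 0.49 × 0.35 = 0.03773 m³/s
w_2 = (2.17 − 0.92)/2 = 0.625 m; q_2 = 0.35 × 0.80 × 0.625 = 0.1750 m³/s
w_3 = (3.42 − 1.62)/2 = 0.9 m; q_3 = 0.41 × 1.40 × 0.9 = 0.5166 m³/s
w_4 = (5.18 − 2.17)/2 = 1.505 m; q_4 = 0.35 × 1.44 × 1.505 = 0.7585 m³/s
w_5 = (5.96 − 3.42)/2 = 1.27 m; q_5 = 0.45 × 1.62 × 1.27 = 0.9258 m³/s
w_6 = (7.82 − 5.18)/2 = 1.32 m; q_6 = 0.49 × 1.93 × 1.32 = 1.248 m³/s
w_7 = (7.82 − 5.96)/2 = 0.93 m; q_7 = 0.27 × 0.41 × 0.93 = 0.1030 m³/s
Q = Σ qᵢ = 3.765 m³/s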